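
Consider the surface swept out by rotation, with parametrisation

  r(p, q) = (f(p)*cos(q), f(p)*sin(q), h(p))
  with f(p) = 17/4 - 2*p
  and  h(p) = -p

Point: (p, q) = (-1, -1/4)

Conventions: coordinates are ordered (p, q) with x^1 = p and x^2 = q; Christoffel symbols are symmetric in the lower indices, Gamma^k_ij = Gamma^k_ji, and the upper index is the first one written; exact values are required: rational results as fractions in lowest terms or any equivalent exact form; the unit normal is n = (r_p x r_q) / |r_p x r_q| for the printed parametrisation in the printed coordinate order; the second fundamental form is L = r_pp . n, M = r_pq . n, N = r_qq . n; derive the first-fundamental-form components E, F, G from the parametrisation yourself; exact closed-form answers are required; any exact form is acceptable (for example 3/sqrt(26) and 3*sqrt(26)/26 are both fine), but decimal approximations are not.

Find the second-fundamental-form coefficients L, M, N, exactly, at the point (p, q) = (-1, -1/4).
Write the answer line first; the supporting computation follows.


Answer: L = 0, M = 0, N = -5*sqrt(5)/4

f = 25/4, f' = -2, f'' = 0, h' = -1, h'' = 0
E = 5, F = 0, G = 625/16; answer radicand W^2 = 5
unnormalised second-form numerators: l = 0, m = 0, n = -25/4; L = l/sqrt(5), and similarly M = m/sqrt(W^2), N = n/sqrt(W^2)


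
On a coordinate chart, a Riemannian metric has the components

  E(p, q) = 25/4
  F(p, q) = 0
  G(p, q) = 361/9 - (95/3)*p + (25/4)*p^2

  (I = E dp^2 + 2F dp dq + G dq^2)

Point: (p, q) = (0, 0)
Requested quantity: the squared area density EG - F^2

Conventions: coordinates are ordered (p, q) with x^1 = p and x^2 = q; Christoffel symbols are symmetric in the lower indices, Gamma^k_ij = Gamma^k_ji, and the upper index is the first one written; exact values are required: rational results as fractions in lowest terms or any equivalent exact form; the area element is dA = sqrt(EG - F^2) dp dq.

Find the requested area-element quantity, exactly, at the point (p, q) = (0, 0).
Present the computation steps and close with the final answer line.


E = 25/4, F = 0, G = 361/9; EG - F^2 = 9025/36

Answer: EG - F^2 = 9025/36


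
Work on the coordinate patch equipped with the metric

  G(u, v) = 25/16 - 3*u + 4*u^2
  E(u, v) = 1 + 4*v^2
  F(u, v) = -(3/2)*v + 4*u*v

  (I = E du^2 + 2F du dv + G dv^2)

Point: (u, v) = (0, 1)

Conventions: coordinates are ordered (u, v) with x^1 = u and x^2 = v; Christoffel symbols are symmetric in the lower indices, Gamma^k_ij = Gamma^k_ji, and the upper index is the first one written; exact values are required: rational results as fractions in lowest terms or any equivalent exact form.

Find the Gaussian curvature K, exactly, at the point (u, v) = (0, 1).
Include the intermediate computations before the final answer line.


E = 5, F = -3/2, G = 25/16, EG - F^2 = 89/16 at the point
E_u = 0, E_v = 8, F_u = 4, F_v = -3/2, G_u = -3, G_v = 0
E_vv = 8, F_uv = 4, G_uu = 8
By Brioschi, K is (det M1 - det M2) divided by (EG - F^2) squared.
M1 = [[-E_vv/2 + F_uv - G_uu/2, E_u/2, F_u - E_v/2], [F_v - G_u/2, E, F], [G_v/2, F, G]] = [[-4, 0, 0], [0, 5, -3/2], [0, -3/2, 25/16]]; det M1 = -89/4
M2 = [[0, E_v/2, G_u/2], [E_v/2, E, F], [G_u/2, F, G]] = [[0, 4, -3/2], [4, 5, -3/2], [-3/2, -3/2, 25/16]]; det M2 = -73/4
det M1 - det M2 = -4; K = -4 / (89/16)^2 = -1024/7921

Answer: K = -1024/7921


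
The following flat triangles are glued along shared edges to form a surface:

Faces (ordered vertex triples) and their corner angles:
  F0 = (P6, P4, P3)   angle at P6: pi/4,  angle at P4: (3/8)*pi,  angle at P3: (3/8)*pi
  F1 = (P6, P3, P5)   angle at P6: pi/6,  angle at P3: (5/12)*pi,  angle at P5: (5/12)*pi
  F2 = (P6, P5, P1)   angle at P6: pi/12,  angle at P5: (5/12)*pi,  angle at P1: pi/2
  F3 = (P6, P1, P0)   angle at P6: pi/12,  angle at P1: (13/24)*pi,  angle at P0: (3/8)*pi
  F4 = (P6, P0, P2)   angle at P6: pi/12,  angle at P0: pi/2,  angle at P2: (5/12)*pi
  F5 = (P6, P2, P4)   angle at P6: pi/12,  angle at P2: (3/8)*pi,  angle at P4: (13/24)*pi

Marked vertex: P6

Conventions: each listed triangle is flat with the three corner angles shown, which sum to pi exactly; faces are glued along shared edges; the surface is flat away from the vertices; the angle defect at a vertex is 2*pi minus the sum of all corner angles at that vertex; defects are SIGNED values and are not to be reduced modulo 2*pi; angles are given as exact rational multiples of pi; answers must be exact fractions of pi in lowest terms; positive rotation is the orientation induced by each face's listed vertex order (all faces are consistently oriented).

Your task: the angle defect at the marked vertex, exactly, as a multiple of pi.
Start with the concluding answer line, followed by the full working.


Answer: defect(P6) = (5/4)*pi

Sum of corner angles at P6: (3/4)*pi
defect = 2*pi - (3/4)*pi


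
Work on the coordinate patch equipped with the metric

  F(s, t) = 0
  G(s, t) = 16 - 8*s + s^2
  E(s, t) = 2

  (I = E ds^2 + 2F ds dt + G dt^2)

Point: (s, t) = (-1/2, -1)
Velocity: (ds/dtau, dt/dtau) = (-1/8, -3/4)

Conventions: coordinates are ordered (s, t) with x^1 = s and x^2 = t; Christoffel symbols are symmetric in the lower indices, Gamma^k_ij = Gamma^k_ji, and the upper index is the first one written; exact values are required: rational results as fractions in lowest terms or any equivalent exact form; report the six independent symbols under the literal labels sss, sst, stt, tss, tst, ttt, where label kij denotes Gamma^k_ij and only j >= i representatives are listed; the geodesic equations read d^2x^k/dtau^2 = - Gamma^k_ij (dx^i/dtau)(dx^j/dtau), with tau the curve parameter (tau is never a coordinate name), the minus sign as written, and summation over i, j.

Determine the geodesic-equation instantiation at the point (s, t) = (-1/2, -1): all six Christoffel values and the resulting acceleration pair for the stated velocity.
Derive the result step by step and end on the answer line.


E = 2, F = 0, G = 81/4 at the point
E_s = 0, E_t = 0, F_s = 0, F_t = 0, G_s = -9, G_t = 0
EG - F^2 = 81/2;  g^inv = (2/81) * [[81/4, 0], [0, 2]]
first-kind symbols [ij,l] = (1/2)(d_i g_jl + d_j g_il - d_l g_ij): [ss,s] = E_s/2 = 0, [ss,t] = F_s - E_t/2 = 0, [st,s] = E_t/2 = 0, [st,t] = G_s/2 = -9/2, [tt,s] = F_t - G_s/2 = 9/2, [tt,t] = G_t/2 = 0
Gamma^s_ij = (G*[ij,s] - F*[ij,t])/(EG - F^2), Gamma^t_ij = (E*[ij,t] - F*[ij,s])/(EG - F^2)
Gamma_sss = 0, Gamma_sst = 0, Gamma_stt = 9/4, Gamma_tss = 0, Gamma_tst = -2/9, Gamma_ttt = 0
d^2s/dtau^2 = -(Gamma_sss*(-1/8)^2 + 2*Gamma_sst*(-1/8)*(-3/4) + Gamma_stt*(-3/4)^2) = -81/64
d^2t/dtau^2 = -(Gamma_tss*(-1/8)^2 + 2*Gamma_tst*(-1/8)*(-3/4) + Gamma_ttt*(-3/4)^2) = 1/24

Answer: Gamma_sss = 0, Gamma_sst = 0, Gamma_stt = 9/4, Gamma_tss = 0, Gamma_tst = -2/9, Gamma_ttt = 0; accelerations (d^2s/dtau^2, d^2t/dtau^2) = (-81/64, 1/24)


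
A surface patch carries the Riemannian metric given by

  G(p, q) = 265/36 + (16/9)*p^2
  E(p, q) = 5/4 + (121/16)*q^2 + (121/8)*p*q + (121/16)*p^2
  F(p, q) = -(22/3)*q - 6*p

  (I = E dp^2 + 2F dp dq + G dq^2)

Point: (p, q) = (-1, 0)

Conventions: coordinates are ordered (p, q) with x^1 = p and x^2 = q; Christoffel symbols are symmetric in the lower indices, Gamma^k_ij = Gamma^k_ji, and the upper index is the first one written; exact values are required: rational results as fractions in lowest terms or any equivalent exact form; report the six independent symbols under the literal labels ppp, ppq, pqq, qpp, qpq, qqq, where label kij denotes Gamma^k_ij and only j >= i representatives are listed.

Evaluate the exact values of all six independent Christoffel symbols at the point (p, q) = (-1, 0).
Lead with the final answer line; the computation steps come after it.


Answer: Gamma_ppp = -45209/25653, Gamma_ppq = -33665/25653, Gamma_pqq = -263200/230877, Gamma_qpp = 45423/34204, Gamma_qpq = 5704/8551, Gamma_qqq = 6400/8551

E = 141/16, F = 6, G = 329/36 at the point
E_p = -121/8, E_q = -121/8, F_p = -6, F_q = -22/3, G_p = -32/9, G_q = 0
EG - F^2 = 8551/192;  g^inv = (192/8551) * [[329/36, -6], [-6, 141/16]]
first-kind symbols [ij,l] = (1/2)(d_i g_jl + d_j g_il - d_l g_ij): [pp,p] = E_p/2 = -121/16, [pp,q] = F_p - E_q/2 = 25/16, [pq,p] = E_q/2 = -121/16, [pq,q] = G_p/2 = -16/9, [qq,p] = F_q - G_p/2 = -50/9, [qq,q] = G_q/2 = 0
Gamma^p_ij = (G*[ij,p] - F*[ij,q])/(EG - F^2), Gamma^q_ij = (E*[ij,q] - F*[ij,p])/(EG - F^2)


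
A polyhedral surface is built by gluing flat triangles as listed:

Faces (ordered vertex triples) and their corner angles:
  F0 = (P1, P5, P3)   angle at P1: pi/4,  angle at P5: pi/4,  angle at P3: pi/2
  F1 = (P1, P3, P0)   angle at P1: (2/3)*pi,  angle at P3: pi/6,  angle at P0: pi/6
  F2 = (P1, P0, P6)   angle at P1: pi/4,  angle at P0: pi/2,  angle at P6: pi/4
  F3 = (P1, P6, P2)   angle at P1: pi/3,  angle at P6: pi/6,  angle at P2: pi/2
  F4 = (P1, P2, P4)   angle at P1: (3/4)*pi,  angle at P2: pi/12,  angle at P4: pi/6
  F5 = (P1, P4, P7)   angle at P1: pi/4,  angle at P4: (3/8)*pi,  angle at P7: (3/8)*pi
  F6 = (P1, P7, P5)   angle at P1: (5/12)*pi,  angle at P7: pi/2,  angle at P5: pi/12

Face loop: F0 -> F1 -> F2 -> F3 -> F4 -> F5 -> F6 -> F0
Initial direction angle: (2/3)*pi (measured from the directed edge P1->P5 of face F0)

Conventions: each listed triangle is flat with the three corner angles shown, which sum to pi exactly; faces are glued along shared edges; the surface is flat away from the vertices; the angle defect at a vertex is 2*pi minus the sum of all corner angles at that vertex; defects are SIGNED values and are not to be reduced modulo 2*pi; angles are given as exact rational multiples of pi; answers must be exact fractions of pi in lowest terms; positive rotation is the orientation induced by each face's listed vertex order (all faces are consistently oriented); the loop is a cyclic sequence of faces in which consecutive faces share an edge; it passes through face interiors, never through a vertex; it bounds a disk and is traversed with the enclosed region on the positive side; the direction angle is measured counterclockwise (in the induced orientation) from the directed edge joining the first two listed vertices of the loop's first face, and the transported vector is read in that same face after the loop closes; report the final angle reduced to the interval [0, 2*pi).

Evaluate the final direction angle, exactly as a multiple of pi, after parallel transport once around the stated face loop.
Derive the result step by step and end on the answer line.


enclosed vertex P1: corner angles sum to (35/12)*pi, defect = 2*pi - (35/12)*pi = (-11/12)*pi
the rotation equals the total enclosed defect, so the final angle is initial + defects (mod 2*pi)
final angle = (2/3)*pi - (11/12)*pi = (7/4)*pi (mod 2*pi)

Answer: final direction angle = (7/4)*pi


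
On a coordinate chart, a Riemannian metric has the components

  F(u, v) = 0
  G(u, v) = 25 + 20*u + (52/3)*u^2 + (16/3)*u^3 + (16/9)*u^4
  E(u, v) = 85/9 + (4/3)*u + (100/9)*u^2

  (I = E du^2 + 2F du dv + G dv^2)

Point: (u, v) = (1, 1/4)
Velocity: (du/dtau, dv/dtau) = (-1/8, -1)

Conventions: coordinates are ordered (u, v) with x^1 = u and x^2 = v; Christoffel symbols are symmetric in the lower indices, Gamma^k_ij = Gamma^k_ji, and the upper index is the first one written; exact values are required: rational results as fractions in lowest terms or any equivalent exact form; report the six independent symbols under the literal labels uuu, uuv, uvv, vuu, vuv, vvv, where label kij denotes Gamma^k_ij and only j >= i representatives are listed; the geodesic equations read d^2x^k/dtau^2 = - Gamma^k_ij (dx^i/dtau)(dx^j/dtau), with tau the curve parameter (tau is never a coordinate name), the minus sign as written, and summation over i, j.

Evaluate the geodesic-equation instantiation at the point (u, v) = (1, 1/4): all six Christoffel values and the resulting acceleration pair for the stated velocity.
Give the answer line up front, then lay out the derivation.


Answer: Gamma_uuu = 106/197, Gamma_uuv = 0, Gamma_uvv = -350/197, Gamma_vuu = 0, Gamma_vuv = 14/25, Gamma_vvv = 0; accelerations (d^2u/dtau^2, d^2v/dtau^2) = (11147/6304, -7/50)

E = 197/9, F = 0, G = 625/9 at the point
E_u = 212/9, E_v = 0, F_u = 0, F_v = 0, G_u = 700/9, G_v = 0
EG - F^2 = 123125/81;  g^inv = (81/123125) * [[625/9, 0], [0, 197/9]]
first-kind symbols [ij,l] = (1/2)(d_i g_jl + d_j g_il - d_l g_ij): [uu,u] = E_u/2 = 106/9, [uu,v] = F_u - E_v/2 = 0, [uv,u] = E_v/2 = 0, [uv,v] = G_u/2 = 350/9, [vv,u] = F_v - G_u/2 = -350/9, [vv,v] = G_v/2 = 0
Gamma^u_ij = (G*[ij,u] - F*[ij,v])/(EG - F^2), Gamma^v_ij = (E*[ij,v] - F*[ij,u])/(EG - F^2)
Gamma_uuu = 106/197, Gamma_uuv = 0, Gamma_uvv = -350/197, Gamma_vuu = 0, Gamma_vuv = 14/25, Gamma_vvv = 0
d^2u/dtau^2 = -(Gamma_uuu*(-1/8)^2 + 2*Gamma_uuv*(-1/8)*(-1) + Gamma_uvv*(-1)^2) = 11147/6304
d^2v/dtau^2 = -(Gamma_vuu*(-1/8)^2 + 2*Gamma_vuv*(-1/8)*(-1) + Gamma_vvv*(-1)^2) = -7/50


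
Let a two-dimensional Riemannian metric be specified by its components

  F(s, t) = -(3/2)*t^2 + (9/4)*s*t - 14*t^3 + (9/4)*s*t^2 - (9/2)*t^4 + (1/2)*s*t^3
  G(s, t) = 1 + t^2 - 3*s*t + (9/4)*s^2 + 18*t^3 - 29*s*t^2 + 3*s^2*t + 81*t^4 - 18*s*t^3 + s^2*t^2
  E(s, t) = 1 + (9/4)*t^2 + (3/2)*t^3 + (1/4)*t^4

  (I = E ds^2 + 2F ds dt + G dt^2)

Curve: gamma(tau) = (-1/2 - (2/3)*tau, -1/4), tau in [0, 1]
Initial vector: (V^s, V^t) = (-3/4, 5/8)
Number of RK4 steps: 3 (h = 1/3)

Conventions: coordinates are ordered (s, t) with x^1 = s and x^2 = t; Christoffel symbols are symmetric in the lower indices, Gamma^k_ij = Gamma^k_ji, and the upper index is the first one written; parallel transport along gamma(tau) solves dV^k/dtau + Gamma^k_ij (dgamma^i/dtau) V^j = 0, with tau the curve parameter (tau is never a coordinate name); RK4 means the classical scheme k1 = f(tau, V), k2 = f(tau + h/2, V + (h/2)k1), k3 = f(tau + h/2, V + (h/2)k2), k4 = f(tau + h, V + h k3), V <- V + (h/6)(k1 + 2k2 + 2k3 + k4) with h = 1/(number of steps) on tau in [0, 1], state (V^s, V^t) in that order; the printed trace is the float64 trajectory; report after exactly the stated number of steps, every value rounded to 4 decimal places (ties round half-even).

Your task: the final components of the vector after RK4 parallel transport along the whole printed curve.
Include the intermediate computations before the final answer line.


gamma'(tau) = (-2/3, 0); f(tau, V)^k = -Gamma^k_ij(gamma(tau)) gamma'^i(tau) V^j; h = 1/3; intermediate values shown to 6 dp
curve data and Christoffel symbols at the stage parameters:
  tau = 0.000000: gamma = (-0.500000, -0.250000), gamma' = (-0.666667, 0.000000); Gamma_sss = 0.000000, Gamma_sst = -0.215159, Gamma_stt = -0.516381, Gamma_tss = 0.000000, Gamma_tst = -0.586797, Gamma_ttt = -1.408313
  tau = 0.166667: gamma = (-0.611111, -0.250000), gamma' = (-0.666667, 0.000000); Gamma_sss = 0.000000, Gamma_sst = -0.188726, Gamma_stt = -0.436167, Gamma_tss = 0.000000, Gamma_tst = -0.590961, Gamma_ttt = -1.365776
  tau = 0.333333: gamma = (-0.722222, -0.250000), gamma' = (-0.666667, 0.000000); Gamma_sss = 0.000000, Gamma_sst = -0.165579, Gamma_stt = -0.367953, Gamma_tss = 0.000000, Gamma_tst = -0.585379, Gamma_ttt = -1.300843
  tau = 0.500000: gamma = (-0.833333, -0.250000), gamma' = (-0.666667, 0.000000); Gamma_sss = 0.000000, Gamma_sst = -0.145561, Gamma_stt = -0.310531, Gamma_tss = 0.000000, Gamma_tst = -0.573424, Gamma_ttt = -1.223305
  tau = 0.666667: gamma = (-0.944444, -0.250000), gamma' = (-0.666667, 0.000000); Gamma_sss = 0.000000, Gamma_sst = -0.128365, Gamma_stt = -0.262436, Gamma_tss = 0.000000, Gamma_tst = -0.557547, Gamma_ttt = -1.139873
  tau = 0.833333: gamma = (-1.055556, -0.250000), gamma' = (-0.666667, 0.000000); Gamma_sss = 0.000000, Gamma_sst = -0.113632, Gamma_stt = -0.222213, Gamma_tss = 0.000000, Gamma_tst = -0.539463, Gamma_ttt = -1.054951
  tau = 1.000000: gamma = (-1.166667, -0.250000), gamma' = (-0.666667, 0.000000); Gamma_sss = 0.000000, Gamma_sst = -0.101008, Gamma_stt = -0.188547, Gamma_tss = 0.000000, Gamma_tst = -0.520342, Gamma_ttt = -0.971305
step 0: V^s = -0.7500, V^t = 0.6250
step 1: k1 = (-0.089650, -0.244499), k2 = (-0.073509, -0.230179), k3 = (-0.073809, -0.231120), k4 = (-0.060487, -0.213843); V <- V + (h/6)(k1 + 2k2 + 2k3 + k4): V^s = -0.7747, V^t = 0.5483
step 2: k1 = (-0.060522, -0.213968), k2 = (-0.049745, -0.195966), k3 = (-0.050036, -0.197113), k4 = (-0.041297, -0.179373); V <- V + (h/6)(k1 + 2k2 + 2k3 + k4): V^s = -0.7915, V^t = 0.4828
step 3: k1 = (-0.041313, -0.179438), k2 = (-0.034305, -0.162863), k3 = (-0.034514, -0.163856), k4 = (-0.028830, -0.148518); V <- V + (h/6)(k1 + 2k2 + 2k3 + k4): V^s = -0.8030, V^t = 0.4282

Answer: V^s = -0.8030, V^t = 0.4282


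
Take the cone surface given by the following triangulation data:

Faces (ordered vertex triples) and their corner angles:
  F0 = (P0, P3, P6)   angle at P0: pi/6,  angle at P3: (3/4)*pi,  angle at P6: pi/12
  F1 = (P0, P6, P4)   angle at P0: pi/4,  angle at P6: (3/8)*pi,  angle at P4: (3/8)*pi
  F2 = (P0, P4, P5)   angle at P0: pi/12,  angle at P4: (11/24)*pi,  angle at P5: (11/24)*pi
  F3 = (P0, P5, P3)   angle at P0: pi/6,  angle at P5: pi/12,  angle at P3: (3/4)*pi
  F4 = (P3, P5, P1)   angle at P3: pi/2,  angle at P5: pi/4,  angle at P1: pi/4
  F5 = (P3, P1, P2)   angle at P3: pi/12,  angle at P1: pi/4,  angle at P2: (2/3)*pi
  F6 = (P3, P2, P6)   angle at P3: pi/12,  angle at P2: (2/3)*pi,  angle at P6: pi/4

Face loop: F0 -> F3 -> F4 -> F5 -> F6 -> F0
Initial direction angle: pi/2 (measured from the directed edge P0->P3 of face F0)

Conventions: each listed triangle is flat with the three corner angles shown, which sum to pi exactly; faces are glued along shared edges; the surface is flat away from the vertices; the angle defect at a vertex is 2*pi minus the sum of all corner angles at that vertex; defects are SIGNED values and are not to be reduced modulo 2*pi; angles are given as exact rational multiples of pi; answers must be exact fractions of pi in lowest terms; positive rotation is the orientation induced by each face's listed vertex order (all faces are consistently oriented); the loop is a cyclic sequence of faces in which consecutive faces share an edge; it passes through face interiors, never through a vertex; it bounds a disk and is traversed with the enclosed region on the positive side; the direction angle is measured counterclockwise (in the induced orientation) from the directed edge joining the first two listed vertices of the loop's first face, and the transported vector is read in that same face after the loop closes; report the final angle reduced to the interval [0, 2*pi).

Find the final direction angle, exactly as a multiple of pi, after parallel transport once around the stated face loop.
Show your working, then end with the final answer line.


enclosed vertex P3: corner angles sum to (13/6)*pi, defect = 2*pi - (13/6)*pi = -pi/6
the final direction is the initial angle plus the enclosed defects, taken mod 2*pi in the induced orientation
final angle = pi/2 - pi/6 = pi/3 (mod 2*pi)

Answer: final direction angle = pi/3


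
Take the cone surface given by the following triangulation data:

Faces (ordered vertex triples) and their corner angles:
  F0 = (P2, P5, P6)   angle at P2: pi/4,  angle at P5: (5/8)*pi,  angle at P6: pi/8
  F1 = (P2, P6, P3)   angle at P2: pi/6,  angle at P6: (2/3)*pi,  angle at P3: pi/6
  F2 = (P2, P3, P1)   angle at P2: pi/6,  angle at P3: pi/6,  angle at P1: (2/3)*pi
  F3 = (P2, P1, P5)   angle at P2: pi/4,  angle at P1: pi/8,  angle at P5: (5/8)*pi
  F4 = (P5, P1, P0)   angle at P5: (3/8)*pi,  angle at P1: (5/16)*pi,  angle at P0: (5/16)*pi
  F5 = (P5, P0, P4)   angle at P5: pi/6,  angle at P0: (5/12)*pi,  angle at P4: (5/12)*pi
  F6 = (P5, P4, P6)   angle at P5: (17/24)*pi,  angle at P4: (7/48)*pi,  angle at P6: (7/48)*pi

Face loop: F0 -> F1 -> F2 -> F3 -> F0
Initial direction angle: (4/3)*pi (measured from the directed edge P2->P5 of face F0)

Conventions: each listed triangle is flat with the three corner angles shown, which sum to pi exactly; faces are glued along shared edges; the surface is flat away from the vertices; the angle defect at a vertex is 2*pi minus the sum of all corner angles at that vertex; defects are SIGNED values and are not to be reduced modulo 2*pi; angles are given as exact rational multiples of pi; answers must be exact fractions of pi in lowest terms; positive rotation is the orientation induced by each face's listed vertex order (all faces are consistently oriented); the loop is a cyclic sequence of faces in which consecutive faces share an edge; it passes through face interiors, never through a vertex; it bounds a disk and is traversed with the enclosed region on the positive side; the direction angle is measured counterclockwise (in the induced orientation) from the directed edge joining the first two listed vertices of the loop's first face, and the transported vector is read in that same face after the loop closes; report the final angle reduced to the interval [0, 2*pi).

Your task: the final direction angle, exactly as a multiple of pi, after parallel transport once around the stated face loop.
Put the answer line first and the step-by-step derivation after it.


Answer: final direction angle = pi/2

enclosed vertex P2: corner angles sum to (5/6)*pi, defect = 2*pi - (5/6)*pi = (7/6)*pi
transport around the loop rotates by the sum of enclosed defects; add to the initial angle mod 2*pi
final angle = (4/3)*pi + (7/6)*pi = pi/2 (mod 2*pi)


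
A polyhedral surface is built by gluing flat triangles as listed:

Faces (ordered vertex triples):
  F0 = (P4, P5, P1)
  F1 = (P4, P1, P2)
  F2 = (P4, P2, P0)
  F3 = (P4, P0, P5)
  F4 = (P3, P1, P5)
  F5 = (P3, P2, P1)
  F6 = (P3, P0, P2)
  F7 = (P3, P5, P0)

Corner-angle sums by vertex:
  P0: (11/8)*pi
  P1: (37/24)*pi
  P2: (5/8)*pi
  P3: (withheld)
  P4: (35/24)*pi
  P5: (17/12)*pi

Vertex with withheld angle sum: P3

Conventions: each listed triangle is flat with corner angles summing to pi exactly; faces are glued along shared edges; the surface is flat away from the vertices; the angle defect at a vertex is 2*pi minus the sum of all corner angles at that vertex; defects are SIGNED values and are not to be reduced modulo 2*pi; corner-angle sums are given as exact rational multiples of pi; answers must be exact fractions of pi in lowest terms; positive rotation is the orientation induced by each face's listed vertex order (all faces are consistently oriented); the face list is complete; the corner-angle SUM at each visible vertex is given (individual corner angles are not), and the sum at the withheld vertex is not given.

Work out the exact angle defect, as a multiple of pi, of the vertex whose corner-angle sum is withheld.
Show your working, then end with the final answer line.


V = 6, E = 12, F = 8; chi = V - E + F = 2
Gauss-Bonnet: total defect = 2*pi*chi = 4*pi; visible defects sum to (43/12)*pi

Answer: defect(P3) = (5/12)*pi


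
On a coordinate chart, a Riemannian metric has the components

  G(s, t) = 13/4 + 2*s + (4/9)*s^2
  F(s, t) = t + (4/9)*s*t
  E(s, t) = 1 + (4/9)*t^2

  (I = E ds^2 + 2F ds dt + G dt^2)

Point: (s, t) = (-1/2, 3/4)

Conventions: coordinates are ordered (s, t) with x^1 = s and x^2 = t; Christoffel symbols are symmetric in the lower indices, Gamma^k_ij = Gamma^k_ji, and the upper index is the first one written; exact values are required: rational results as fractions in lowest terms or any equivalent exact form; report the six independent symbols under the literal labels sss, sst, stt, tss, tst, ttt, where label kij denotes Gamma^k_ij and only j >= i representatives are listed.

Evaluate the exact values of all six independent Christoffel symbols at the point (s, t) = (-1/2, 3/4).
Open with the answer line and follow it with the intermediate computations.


Answer: Gamma_sss = 0, Gamma_sst = 6/47, Gamma_stt = 0, Gamma_tss = 0, Gamma_tst = 14/47, Gamma_ttt = 0

E = 5/4, F = 7/12, G = 85/36 at the point
E_s = 0, E_t = 2/3, F_s = 1/3, F_t = 7/9, G_s = 14/9, G_t = 0
EG - F^2 = 47/18;  g^inv = (18/47) * [[85/36, -7/12], [-7/12, 5/4]]
first-kind symbols [ij,l] = (1/2)(d_i g_jl + d_j g_il - d_l g_ij): [ss,s] = E_s/2 = 0, [ss,t] = F_s - E_t/2 = 0, [st,s] = E_t/2 = 1/3, [st,t] = G_s/2 = 7/9, [tt,s] = F_t - G_s/2 = 0, [tt,t] = G_t/2 = 0
Gamma^s_ij = (G*[ij,s] - F*[ij,t])/(EG - F^2), Gamma^t_ij = (E*[ij,t] - F*[ij,s])/(EG - F^2)


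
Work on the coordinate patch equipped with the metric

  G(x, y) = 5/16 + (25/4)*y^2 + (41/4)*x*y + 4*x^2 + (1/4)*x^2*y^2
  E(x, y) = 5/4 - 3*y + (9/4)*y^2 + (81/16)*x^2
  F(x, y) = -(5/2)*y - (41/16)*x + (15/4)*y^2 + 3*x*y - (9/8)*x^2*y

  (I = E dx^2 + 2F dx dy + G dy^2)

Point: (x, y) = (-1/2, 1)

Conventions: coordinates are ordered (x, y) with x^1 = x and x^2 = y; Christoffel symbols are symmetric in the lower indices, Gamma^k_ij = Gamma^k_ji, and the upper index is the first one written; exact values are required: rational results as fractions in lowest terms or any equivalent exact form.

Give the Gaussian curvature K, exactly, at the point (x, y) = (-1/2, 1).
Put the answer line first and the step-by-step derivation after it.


Answer: K = -101692/243049

E = 113/64, F = 3/4, G = 5/2, EG - F^2 = 493/128 at the point
E_x = -81/16, E_y = 3/2, F_x = 25/16, F_y = 103/32, G_x = 6, G_y = 15/2
E_yy = 9/2, F_xy = 33/8, G_xx = 17/2
K follows from Brioschi's formula, (det M1 - det M2)/(EG - F^2)^2.
M1 = [[-E_yy/2 + F_xy - G_xx/2, E_x/2, F_x - E_y/2], [F_y - G_x/2, E, F], [G_y/2, F, G]] = [[-19/8, -81/32, 13/16], [7/32, 113/64, 3/4], [15/4, 3/4, 5/2]]; det M1 = -82447/4096
M2 = [[0, E_y/2, G_x/2], [E_y/2, E, F], [G_x/2, F, G]] = [[0, 3/4, 3], [3/4, 113/64, 3/4], [3, 3/4, 5/2]]; det M2 = -891/64
det M1 - det M2 = -25423/4096; K = -25423/4096 / (493/128)^2 = -101692/243049


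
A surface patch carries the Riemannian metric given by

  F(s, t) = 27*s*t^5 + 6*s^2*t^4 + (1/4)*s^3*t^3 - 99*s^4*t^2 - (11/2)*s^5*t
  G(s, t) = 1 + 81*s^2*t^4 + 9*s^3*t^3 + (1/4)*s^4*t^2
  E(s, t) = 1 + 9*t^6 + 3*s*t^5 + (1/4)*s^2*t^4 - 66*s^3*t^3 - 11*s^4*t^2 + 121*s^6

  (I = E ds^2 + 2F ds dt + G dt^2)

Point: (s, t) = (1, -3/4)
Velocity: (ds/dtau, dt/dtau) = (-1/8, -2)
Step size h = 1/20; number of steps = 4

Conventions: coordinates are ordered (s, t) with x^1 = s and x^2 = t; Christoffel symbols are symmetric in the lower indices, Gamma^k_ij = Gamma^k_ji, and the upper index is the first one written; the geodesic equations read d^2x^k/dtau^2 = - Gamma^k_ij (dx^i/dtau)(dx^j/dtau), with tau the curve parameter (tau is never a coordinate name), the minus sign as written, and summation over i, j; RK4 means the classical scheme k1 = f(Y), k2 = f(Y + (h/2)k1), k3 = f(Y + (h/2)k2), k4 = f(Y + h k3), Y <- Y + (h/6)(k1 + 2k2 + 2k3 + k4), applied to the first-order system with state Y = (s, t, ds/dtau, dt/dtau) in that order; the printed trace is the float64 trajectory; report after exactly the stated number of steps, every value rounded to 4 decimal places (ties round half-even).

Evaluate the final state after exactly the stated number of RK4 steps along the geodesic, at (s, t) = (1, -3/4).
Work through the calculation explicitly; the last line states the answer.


f(Y) = (ds/dtau, dt/dtau, -Gamma^s_ij Y'^i Y'^j, -Gamma^t_ij Y'^i Y'^j) with the Gammas evaluated at the stage position; h = 0.050000; intermediate values shown to 6 dp
step 0: s = 1.0000, t = -0.7500, ds/dtau = -0.1250, dt/dtau = -2.0000
step 1:
  k1: at (s, t) = (1.000000, -0.750000), (ds/dtau, dt/dtau) = (-0.125000, -2.000000); Gamma_sss = 2.353654, Gamma_sst = -0.310224, Gamma_stt = 0.935167, Gamma_tss = -0.920595, Gamma_tst = 0.121339, Gamma_ttt = -0.365776; k1 = (-0.125000, -2.000000, -3.622332, 1.416818)
  k2: at (s, t) = (0.996875, -0.800000), (ds/dtau, dt/dtau) = (-0.215558, -1.964580); Gamma_sss = 2.231188, Gamma_sst = -0.340957, Gamma_stt = 0.952146, Gamma_tss = -0.984347, Gamma_tst = 0.150422, Gamma_ttt = -0.420064; k2 = (-0.215558, -1.964580, -3.489773, 1.539605)
  k3: at (s, t) = (0.994611, -0.799114), (ds/dtau, dt/dtau) = (-0.212244, -1.961510); Gamma_sss = 2.233719, Gamma_sst = -0.342213, Gamma_stt = 0.954400, Gamma_tss = -0.987472, Gamma_tst = 0.151284, Gamma_ttt = -0.421917; k3 = (-0.212244, -1.961510, -3.487760, 1.541853)
  k4: at (s, t) = (0.989388, -0.848075), (ds/dtau, dt/dtau) = (-0.299388, -1.922907); Gamma_sss = 2.106004, Gamma_sst = -0.371443, Gamma_stt = 0.963476, Gamma_tss = -1.040067, Gamma_tst = 0.183440, Gamma_ttt = -0.475820; k4 = (-0.299388, -1.922907, -3.323613, 1.641393)
  Y <- Y + (h/6)(k1 + 2k2 + 2k3 + k4): s = 0.9893, t = -0.8481, ds/dtau = -0.2992, dt/dtau = -1.9232
step 2:
  k1: at (s, t) = (0.989333, -0.848126), (ds/dtau, dt/dtau) = (-0.299175, -1.923157); Gamma_sss = 2.105860, Gamma_sst = -0.371509, Gamma_stt = 0.963526, Gamma_tss = -1.040195, Gamma_tst = 0.183508, Gamma_ttt = -0.475936; k1 = (-0.299175, -1.923157, -3.324615, 1.642202)
  k2: at (s, t) = (0.981854, -0.896205), (ds/dtau, dt/dtau) = (-0.382290, -1.882102); Gamma_sss = 1.974608, Gamma_sst = -0.399094, Gamma_stt = 0.965373, Gamma_tss = -1.080856, Gamma_tst = 0.218455, Gamma_ttt = -0.528423; k2 = (-0.382290, -1.882102, -3.133924, 1.715440)
  k3: at (s, t) = (0.979776, -0.895178), (ds/dtau, dt/dtau) = (-0.377523, -1.880271); Gamma_sss = 1.976315, Gamma_sst = -0.400281, Gamma_stt = 0.967201, Gamma_tss = -1.083472, Gamma_tst = 0.219445, Gamma_ttt = -0.530247; k3 = (-0.377523, -1.880271, -3.132858, 1.717522)
  k4: at (s, t) = (0.970457, -0.942139), (ds/dtau, dt/dtau) = (-0.455818, -1.837281); Gamma_sss = 1.843540, Gamma_sst = -0.425714, Gamma_stt = 0.962030, Gamma_tss = -1.110677, Gamma_tst = 0.256480, Gamma_ttt = -0.579594; k4 = (-0.455818, -1.837281, -2.917422, 1.757658)
  Y <- Y + (h/6)(k1 + 2k2 + 2k3 + k4): s = 0.9704, t = -0.9422, ds/dtau = -0.4556, dt/dtau = -1.8376
step 3:
  k1: at (s, t) = (0.970378, -0.942169), (ds/dtau, dt/dtau) = (-0.455638, -1.837609); Gamma_sss = 1.843400, Gamma_sst = -0.425785, Gamma_stt = 0.962072, Gamma_tss = -1.110782, Gamma_tst = 0.256566, Gamma_ttt = -0.579718; k1 = (-0.455638, -1.837609, -2.918426, 1.758563)
  k2: at (s, t) = (0.958987, -0.988109), (ds/dtau, dt/dtau) = (-0.528599, -1.793645); Gamma_sss = 1.711110, Gamma_sst = -0.449240, Gamma_stt = 0.951048, Gamma_tss = -1.124873, Gamma_tst = 0.295327, Gamma_ttt = -0.625213; k2 = (-0.528599, -1.793645, -2.685925, 1.765710)
  k3: at (s, t) = (0.957163, -0.987010), (ds/dtau, dt/dtau) = (-0.522787, -1.793466); Gamma_sss = 1.712221, Gamma_sst = -0.450297, Gamma_stt = 0.952464, Gamma_tss = -1.126866, Gamma_tst = 0.296355, Gamma_ttt = -0.626846; k3 = (-0.522787, -1.793466, -2.687183, 1.768519)
  k4: at (s, t) = (0.944239, -1.031842), (ds/dtau, dt/dtau) = (-0.589998, -1.749183); Gamma_sss = 1.582546, Gamma_sst = -0.471530, Gamma_stt = 0.936255, Gamma_tss = -1.127525, Gamma_tst = 0.335954, Gamma_ttt = -0.667058; k4 = (-0.589998, -1.749183, -2.442231, 1.740030)
  Y <- Y + (h/6)(k1 + 2k2 + 2k3 + k4): s = 0.9441, t = -1.0318, ds/dtau = -0.5899, dt/dtau = -1.7496
step 4:
  k1: at (s, t) = (0.944141, -1.031844), (ds/dtau, dt/dtau) = (-0.589862, -1.749550); Gamma_sss = 1.582431, Gamma_sst = -0.471603, Gamma_stt = 0.936291, Gamma_tss = -1.127599, Gamma_tst = 0.336052, Gamma_ttt = -0.667176; k1 = (-0.589862, -1.749550, -2.443123, 1.740905)
  k2: at (s, t) = (0.929395, -1.075583), (ds/dtau, dt/dtau) = (-0.650940, -1.706028); Gamma_sss = 1.457067, Gamma_sst = -0.491092, Gamma_stt = 0.916293, Gamma_tss = -1.116150, Gamma_tst = 0.376189, Gamma_ttt = -0.701903; k2 = (-0.650940, -1.706028, -2.193554, 1.680318)
  k3: at (s, t) = (0.927868, -1.074495), (ds/dtau, dt/dtau) = (-0.644701, -1.707542); Gamma_sss = 1.457773, Gamma_sst = -0.491998, Gamma_stt = 0.917355, Gamma_tss = -1.117545, Gamma_tst = 0.377171, Gamma_ttt = -0.703254; k3 = (-0.644701, -1.707542, -2.197405, 1.684554)
  k4: at (s, t) = (0.911906, -1.117221), (ds/dtau, dt/dtau) = (-0.699733, -1.665323); Gamma_sss = 1.338293, Gamma_sst = -0.509753, Gamma_stt = 0.894395, Gamma_tss = -1.094681, Gamma_tst = 0.416961, Gamma_ttt = -0.731586; k4 = (-0.699733, -1.665323, -1.947679, 1.593138)
  Y <- Y + (h/6)(k1 + 2k2 + 2k3 + k4): s = 0.9118, t = -1.1172, ds/dtau = -0.6996, dt/dtau = -1.6657

Answer: s = 0.9118, t = -1.1172, ds/dtau = -0.6996, dt/dtau = -1.6657


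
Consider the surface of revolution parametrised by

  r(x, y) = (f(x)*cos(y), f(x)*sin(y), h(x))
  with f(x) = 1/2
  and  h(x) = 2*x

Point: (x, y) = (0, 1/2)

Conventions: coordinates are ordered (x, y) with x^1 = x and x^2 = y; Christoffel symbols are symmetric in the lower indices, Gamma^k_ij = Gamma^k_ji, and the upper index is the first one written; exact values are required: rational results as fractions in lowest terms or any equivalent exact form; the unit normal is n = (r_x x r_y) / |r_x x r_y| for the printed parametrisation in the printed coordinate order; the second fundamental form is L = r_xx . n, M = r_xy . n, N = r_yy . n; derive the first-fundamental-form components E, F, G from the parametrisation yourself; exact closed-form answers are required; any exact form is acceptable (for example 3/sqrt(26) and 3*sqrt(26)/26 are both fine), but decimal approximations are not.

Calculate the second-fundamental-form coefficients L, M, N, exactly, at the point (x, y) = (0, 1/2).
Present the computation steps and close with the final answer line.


f = 1/2, f' = 0, f'' = 0, h' = 2, h'' = 0
E = 4, F = 0, G = 1/4; answer radicand W^2 = 4
unnormalised second-form numerators: l = 0, m = 0, n = 1; L = l/sqrt(4), and similarly M = m/sqrt(W^2), N = n/sqrt(W^2)

Answer: L = 0, M = 0, N = 1/2


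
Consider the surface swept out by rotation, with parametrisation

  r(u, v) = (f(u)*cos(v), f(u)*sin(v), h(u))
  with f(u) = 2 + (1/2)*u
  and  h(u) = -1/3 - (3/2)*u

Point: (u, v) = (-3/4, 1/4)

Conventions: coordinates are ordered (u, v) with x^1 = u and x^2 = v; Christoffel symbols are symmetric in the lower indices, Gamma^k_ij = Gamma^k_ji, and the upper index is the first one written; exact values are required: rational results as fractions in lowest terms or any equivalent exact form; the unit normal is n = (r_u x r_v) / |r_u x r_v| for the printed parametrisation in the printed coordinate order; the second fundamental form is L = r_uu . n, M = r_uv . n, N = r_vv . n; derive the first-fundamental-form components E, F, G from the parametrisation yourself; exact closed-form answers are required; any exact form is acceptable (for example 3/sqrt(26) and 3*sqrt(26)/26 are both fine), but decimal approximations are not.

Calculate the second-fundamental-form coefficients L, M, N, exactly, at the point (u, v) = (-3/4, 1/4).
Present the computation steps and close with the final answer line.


f = 13/8, f' = 1/2, f'' = 0, h' = -3/2, h'' = 0
E = 5/2, F = 0, G = 169/64; answer radicand W^2 = 5/2
unnormalised second-form numerators: l = 0, m = 0, n = -39/16; L = l/sqrt(5/2), and similarly M = m/sqrt(W^2), N = n/sqrt(W^2)

Answer: L = 0, M = 0, N = -39*sqrt(10)/80


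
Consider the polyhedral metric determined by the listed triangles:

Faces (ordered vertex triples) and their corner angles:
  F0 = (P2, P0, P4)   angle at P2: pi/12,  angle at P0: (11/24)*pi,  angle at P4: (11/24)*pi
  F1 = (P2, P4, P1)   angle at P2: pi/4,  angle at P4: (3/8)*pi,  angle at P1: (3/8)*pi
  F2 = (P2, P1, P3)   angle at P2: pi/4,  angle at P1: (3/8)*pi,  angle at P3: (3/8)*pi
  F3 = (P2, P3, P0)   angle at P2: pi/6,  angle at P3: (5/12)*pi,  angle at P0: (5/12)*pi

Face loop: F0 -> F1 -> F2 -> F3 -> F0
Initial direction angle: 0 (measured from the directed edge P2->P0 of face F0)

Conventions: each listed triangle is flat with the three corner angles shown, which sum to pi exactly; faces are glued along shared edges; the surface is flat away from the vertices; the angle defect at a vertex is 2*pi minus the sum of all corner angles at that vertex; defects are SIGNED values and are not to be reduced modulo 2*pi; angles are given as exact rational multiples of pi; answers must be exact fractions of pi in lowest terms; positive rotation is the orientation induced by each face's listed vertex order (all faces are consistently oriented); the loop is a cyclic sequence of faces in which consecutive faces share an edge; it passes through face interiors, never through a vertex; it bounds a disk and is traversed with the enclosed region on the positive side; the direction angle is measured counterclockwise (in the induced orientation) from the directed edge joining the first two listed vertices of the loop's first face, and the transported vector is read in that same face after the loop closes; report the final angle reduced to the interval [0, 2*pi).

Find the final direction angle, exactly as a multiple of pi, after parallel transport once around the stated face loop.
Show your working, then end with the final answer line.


enclosed vertex P2: corner angles sum to (3/4)*pi, defect = 2*pi - (3/4)*pi = (5/4)*pi
transport around the loop rotates by the sum of enclosed defects; add to the initial angle mod 2*pi
final angle = 0 + (5/4)*pi = (5/4)*pi (mod 2*pi)

Answer: final direction angle = (5/4)*pi


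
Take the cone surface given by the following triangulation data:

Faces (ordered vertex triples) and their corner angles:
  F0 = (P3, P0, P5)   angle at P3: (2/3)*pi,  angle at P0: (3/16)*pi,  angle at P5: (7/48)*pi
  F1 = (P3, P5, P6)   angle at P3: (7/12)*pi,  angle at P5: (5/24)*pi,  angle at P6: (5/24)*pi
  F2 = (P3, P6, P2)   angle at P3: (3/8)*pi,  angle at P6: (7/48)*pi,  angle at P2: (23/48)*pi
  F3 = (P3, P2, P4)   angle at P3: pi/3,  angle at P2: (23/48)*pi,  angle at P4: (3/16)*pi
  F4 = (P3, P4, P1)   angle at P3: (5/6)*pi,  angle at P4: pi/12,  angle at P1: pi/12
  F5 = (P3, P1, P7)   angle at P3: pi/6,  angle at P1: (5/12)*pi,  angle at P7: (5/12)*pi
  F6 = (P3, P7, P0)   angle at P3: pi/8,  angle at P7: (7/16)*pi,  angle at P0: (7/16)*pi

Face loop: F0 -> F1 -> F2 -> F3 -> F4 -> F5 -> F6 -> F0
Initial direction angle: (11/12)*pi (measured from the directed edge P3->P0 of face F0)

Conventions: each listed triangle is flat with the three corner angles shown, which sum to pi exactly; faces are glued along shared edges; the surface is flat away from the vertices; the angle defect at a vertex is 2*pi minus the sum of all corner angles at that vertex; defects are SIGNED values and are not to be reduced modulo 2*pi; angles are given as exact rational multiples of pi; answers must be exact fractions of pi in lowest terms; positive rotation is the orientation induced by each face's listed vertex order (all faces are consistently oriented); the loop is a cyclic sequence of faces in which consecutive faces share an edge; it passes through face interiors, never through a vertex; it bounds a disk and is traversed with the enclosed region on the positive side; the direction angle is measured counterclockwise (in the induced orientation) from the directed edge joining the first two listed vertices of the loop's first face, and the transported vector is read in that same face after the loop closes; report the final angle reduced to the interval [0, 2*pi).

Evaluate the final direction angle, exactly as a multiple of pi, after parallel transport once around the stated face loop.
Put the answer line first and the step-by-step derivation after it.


Answer: final direction angle = (11/6)*pi

enclosed vertex P3: corner angles sum to (37/12)*pi, defect = 2*pi - (37/12)*pi = (-13/12)*pi
the rotation equals the total enclosed defect, so the final angle is initial + defects (mod 2*pi)
final angle = (11/12)*pi - (13/12)*pi = (11/6)*pi (mod 2*pi)


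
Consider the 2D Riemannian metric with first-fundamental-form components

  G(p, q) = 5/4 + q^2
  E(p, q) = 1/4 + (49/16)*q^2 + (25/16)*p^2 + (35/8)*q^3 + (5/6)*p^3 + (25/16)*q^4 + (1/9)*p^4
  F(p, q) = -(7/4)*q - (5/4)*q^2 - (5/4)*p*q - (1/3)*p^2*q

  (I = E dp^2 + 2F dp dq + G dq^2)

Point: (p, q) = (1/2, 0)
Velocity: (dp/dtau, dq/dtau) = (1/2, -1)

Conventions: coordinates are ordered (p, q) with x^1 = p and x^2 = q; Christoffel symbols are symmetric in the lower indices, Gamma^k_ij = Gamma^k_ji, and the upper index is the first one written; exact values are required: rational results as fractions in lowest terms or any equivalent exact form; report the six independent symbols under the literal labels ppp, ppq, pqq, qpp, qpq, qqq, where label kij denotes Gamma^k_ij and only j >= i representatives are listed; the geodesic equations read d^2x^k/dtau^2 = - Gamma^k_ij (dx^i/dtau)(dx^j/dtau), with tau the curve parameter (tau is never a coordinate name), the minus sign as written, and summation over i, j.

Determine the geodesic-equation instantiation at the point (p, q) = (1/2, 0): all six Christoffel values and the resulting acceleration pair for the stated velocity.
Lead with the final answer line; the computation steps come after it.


Answer: Gamma_ppp = 646/433, Gamma_ppq = 0, Gamma_pqq = -1416/433, Gamma_qpp = 0, Gamma_qpq = 0, Gamma_qqq = 0; accelerations (d^2p/dtau^2, d^2q/dtau^2) = (2509/866, 0)

E = 433/576, F = 0, G = 5/4 at the point
E_p = 323/144, E_q = 0, F_p = 0, F_q = -59/24, G_p = 0, G_q = 0
EG - F^2 = 2165/2304;  g^inv = (2304/2165) * [[5/4, 0], [0, 433/576]]
first-kind symbols [ij,l] = (1/2)(d_i g_jl + d_j g_il - d_l g_ij): [pp,p] = E_p/2 = 323/288, [pp,q] = F_p - E_q/2 = 0, [pq,p] = E_q/2 = 0, [pq,q] = G_p/2 = 0, [qq,p] = F_q - G_p/2 = -59/24, [qq,q] = G_q/2 = 0
Gamma^p_ij = (G*[ij,p] - F*[ij,q])/(EG - F^2), Gamma^q_ij = (E*[ij,q] - F*[ij,p])/(EG - F^2)
Gamma_ppp = 646/433, Gamma_ppq = 0, Gamma_pqq = -1416/433, Gamma_qpp = 0, Gamma_qpq = 0, Gamma_qqq = 0
d^2p/dtau^2 = -(Gamma_ppp*(1/2)^2 + 2*Gamma_ppq*(1/2)*(-1) + Gamma_pqq*(-1)^2) = 2509/866
d^2q/dtau^2 = -(Gamma_qpp*(1/2)^2 + 2*Gamma_qpq*(1/2)*(-1) + Gamma_qqq*(-1)^2) = 0
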